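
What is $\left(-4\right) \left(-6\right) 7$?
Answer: $168$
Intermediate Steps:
$\left(-4\right) \left(-6\right) 7 = 24 \cdot 7 = 168$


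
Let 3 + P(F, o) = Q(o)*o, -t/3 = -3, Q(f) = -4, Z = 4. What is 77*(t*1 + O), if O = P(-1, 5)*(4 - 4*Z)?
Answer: 21945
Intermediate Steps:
t = 9 (t = -3*(-3) = 9)
P(F, o) = -3 - 4*o
O = 276 (O = (-3 - 4*5)*(4 - 16) = (-3 - 20)*(4 - 4*4) = -23*(4 - 16) = -23*(-12) = 276)
77*(t*1 + O) = 77*(9*1 + 276) = 77*(9 + 276) = 77*285 = 21945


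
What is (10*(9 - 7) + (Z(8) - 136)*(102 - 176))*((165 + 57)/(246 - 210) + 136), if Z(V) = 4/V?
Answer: 2856697/2 ≈ 1.4283e+6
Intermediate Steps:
(10*(9 - 7) + (Z(8) - 136)*(102 - 176))*((165 + 57)/(246 - 210) + 136) = (10*(9 - 7) + (4/8 - 136)*(102 - 176))*((165 + 57)/(246 - 210) + 136) = (10*2 + (4*(1/8) - 136)*(-74))*(222/36 + 136) = (20 + (1/2 - 136)*(-74))*(222*(1/36) + 136) = (20 - 271/2*(-74))*(37/6 + 136) = (20 + 10027)*(853/6) = 10047*(853/6) = 2856697/2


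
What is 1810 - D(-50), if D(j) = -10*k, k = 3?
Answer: 1840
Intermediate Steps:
D(j) = -30 (D(j) = -10*3 = -30)
1810 - D(-50) = 1810 - 1*(-30) = 1810 + 30 = 1840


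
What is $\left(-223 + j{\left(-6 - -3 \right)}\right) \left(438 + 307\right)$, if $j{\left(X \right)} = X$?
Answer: $-168370$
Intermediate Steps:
$\left(-223 + j{\left(-6 - -3 \right)}\right) \left(438 + 307\right) = \left(-223 - 3\right) \left(438 + 307\right) = \left(-223 + \left(-6 + 3\right)\right) 745 = \left(-223 - 3\right) 745 = \left(-226\right) 745 = -168370$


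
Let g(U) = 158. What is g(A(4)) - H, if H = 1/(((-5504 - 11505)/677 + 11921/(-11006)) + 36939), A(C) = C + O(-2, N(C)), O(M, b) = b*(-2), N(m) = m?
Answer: 43456234757164/275039507647 ≈ 158.00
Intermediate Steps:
O(M, b) = -2*b
A(C) = -C (A(C) = C - 2*C = -C)
H = 7451062/275039507647 (H = 1/((-17009*1/677 + 11921*(-1/11006)) + 36939) = 1/((-17009/677 - 11921/11006) + 36939) = 1/(-195271571/7451062 + 36939) = 1/(275039507647/7451062) = 7451062/275039507647 ≈ 2.7091e-5)
g(A(4)) - H = 158 - 1*7451062/275039507647 = 158 - 7451062/275039507647 = 43456234757164/275039507647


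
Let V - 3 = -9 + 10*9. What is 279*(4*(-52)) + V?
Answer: -57948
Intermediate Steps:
V = 84 (V = 3 + (-9 + 10*9) = 3 + (-9 + 90) = 3 + 81 = 84)
279*(4*(-52)) + V = 279*(4*(-52)) + 84 = 279*(-208) + 84 = -58032 + 84 = -57948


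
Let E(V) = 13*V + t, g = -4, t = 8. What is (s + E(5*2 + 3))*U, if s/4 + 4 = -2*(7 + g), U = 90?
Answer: 12330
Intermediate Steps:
E(V) = 8 + 13*V (E(V) = 13*V + 8 = 8 + 13*V)
s = -40 (s = -16 + 4*(-2*(7 - 4)) = -16 + 4*(-2*3) = -16 + 4*(-6) = -16 - 24 = -40)
(s + E(5*2 + 3))*U = (-40 + (8 + 13*(5*2 + 3)))*90 = (-40 + (8 + 13*(10 + 3)))*90 = (-40 + (8 + 13*13))*90 = (-40 + (8 + 169))*90 = (-40 + 177)*90 = 137*90 = 12330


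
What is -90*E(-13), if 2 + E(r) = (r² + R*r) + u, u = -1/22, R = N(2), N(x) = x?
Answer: -139545/11 ≈ -12686.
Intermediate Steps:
R = 2
u = -1/22 (u = -1*1/22 = -1/22 ≈ -0.045455)
E(r) = -45/22 + r² + 2*r (E(r) = -2 + ((r² + 2*r) - 1/22) = -2 + (-1/22 + r² + 2*r) = -45/22 + r² + 2*r)
-90*E(-13) = -90*(-45/22 + (-13)² + 2*(-13)) = -90*(-45/22 + 169 - 26) = -90*3101/22 = -139545/11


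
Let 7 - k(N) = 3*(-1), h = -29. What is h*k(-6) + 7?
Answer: -283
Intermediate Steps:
k(N) = 10 (k(N) = 7 - 3*(-1) = 7 - 1*(-3) = 7 + 3 = 10)
h*k(-6) + 7 = -29*10 + 7 = -290 + 7 = -283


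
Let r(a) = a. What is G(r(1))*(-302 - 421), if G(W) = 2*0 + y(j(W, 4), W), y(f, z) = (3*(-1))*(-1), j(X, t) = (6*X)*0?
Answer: -2169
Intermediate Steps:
j(X, t) = 0
y(f, z) = 3 (y(f, z) = -3*(-1) = 3)
G(W) = 3 (G(W) = 2*0 + 3 = 0 + 3 = 3)
G(r(1))*(-302 - 421) = 3*(-302 - 421) = 3*(-723) = -2169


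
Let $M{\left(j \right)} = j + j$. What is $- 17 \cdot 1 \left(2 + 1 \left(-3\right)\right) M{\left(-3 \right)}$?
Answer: $-102$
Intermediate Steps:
$M{\left(j \right)} = 2 j$
$- 17 \cdot 1 \left(2 + 1 \left(-3\right)\right) M{\left(-3 \right)} = - 17 \cdot 1 \left(2 + 1 \left(-3\right)\right) 2 \left(-3\right) = - 17 \cdot 1 \left(2 - 3\right) \left(-6\right) = - 17 \cdot 1 \left(-1\right) \left(-6\right) = \left(-17\right) \left(-1\right) \left(-6\right) = 17 \left(-6\right) = -102$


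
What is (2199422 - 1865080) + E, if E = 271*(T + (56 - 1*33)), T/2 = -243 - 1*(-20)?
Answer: 219709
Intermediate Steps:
T = -446 (T = 2*(-243 - 1*(-20)) = 2*(-243 + 20) = 2*(-223) = -446)
E = -114633 (E = 271*(-446 + (56 - 1*33)) = 271*(-446 + (56 - 33)) = 271*(-446 + 23) = 271*(-423) = -114633)
(2199422 - 1865080) + E = (2199422 - 1865080) - 114633 = 334342 - 114633 = 219709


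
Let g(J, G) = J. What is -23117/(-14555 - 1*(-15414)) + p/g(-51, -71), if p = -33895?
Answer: 27936838/43809 ≈ 637.70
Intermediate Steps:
-23117/(-14555 - 1*(-15414)) + p/g(-51, -71) = -23117/(-14555 - 1*(-15414)) - 33895/(-51) = -23117/(-14555 + 15414) - 33895*(-1/51) = -23117/859 + 33895/51 = 27936838/43809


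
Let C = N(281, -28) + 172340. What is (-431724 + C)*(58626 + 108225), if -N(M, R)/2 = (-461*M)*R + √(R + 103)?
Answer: -1253665021680 - 1668510*√3 ≈ -1.2537e+12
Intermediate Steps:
N(M, R) = -2*√(103 + R) + 922*M*R (N(M, R) = -2*((-461*M)*R + √(R + 103)) = -2*(-461*M*R + √(103 + R)) = -2*(√(103 + R) - 461*M*R) = -2*√(103 + R) + 922*M*R)
C = -7081956 - 10*√3 (C = (-2*√(103 - 28) + 922*281*(-28)) + 172340 = (-10*√3 - 7254296) + 172340 = (-7254296 - 10*√3) + 172340 = -7081956 - 10*√3 ≈ -7.0820e+6)
(-431724 + C)*(58626 + 108225) = (-431724 + (-7081956 - 10*√3))*(58626 + 108225) = (-7513680 - 10*√3)*166851 = -1253665021680 - 1668510*√3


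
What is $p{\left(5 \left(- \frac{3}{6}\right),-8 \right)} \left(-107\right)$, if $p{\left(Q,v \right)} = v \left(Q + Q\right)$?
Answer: $-4280$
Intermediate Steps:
$p{\left(Q,v \right)} = 2 Q v$ ($p{\left(Q,v \right)} = v 2 Q = 2 Q v$)
$p{\left(5 \left(- \frac{3}{6}\right),-8 \right)} \left(-107\right) = 2 \cdot 5 \left(- \frac{3}{6}\right) \left(-8\right) \left(-107\right) = 2 \cdot 5 \left(\left(-3\right) \frac{1}{6}\right) \left(-8\right) \left(-107\right) = 2 \cdot 5 \left(- \frac{1}{2}\right) \left(-8\right) \left(-107\right) = 2 \left(- \frac{5}{2}\right) \left(-8\right) \left(-107\right) = 40 \left(-107\right) = -4280$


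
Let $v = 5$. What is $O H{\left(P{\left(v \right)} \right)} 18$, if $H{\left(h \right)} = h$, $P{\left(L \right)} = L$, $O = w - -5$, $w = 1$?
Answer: $540$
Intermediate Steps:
$O = 6$ ($O = 1 - -5 = 1 + 5 = 6$)
$O H{\left(P{\left(v \right)} \right)} 18 = 6 \cdot 5 \cdot 18 = 30 \cdot 18 = 540$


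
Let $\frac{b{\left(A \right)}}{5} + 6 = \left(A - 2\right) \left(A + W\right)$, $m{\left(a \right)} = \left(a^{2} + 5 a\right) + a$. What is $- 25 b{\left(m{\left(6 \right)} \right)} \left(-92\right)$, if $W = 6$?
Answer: $62721000$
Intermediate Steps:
$m{\left(a \right)} = a^{2} + 6 a$
$b{\left(A \right)} = -30 + 5 \left(-2 + A\right) \left(6 + A\right)$ ($b{\left(A \right)} = -30 + 5 \left(A - 2\right) \left(A + 6\right) = -30 + 5 \left(-2 + A\right) \left(6 + A\right)$)
$- 25 b{\left(m{\left(6 \right)} \right)} \left(-92\right) = - 25 \left(-90 + 5 \left(6 \left(6 + 6\right)\right)^{2} + 20 \cdot 6 \left(6 + 6\right)\right) \left(-92\right) = - 25 \left(-90 + 5 \left(6 \cdot 12\right)^{2} + 20 \cdot 6 \cdot 12\right) \left(-92\right) = - 25 \left(-90 + 5 \cdot 72^{2} + 20 \cdot 72\right) \left(-92\right) = - 25 \left(-90 + 5 \cdot 5184 + 1440\right) \left(-92\right) = - 25 \left(-90 + 25920 + 1440\right) \left(-92\right) = \left(-25\right) 27270 \left(-92\right) = \left(-681750\right) \left(-92\right) = 62721000$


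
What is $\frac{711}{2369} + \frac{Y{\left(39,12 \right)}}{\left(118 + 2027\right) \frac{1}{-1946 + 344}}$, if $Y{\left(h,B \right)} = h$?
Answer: $- \frac{3756033}{130295} \approx -28.827$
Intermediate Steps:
$\frac{711}{2369} + \frac{Y{\left(39,12 \right)}}{\left(118 + 2027\right) \frac{1}{-1946 + 344}} = \frac{711}{2369} + \frac{39}{\left(118 + 2027\right) \frac{1}{-1946 + 344}} = 711 \cdot \frac{1}{2369} + \frac{39}{2145 \frac{1}{-1602}} = \frac{711}{2369} + \frac{39}{2145 \left(- \frac{1}{1602}\right)} = \frac{711}{2369} + \frac{39}{- \frac{715}{534}} = \frac{711}{2369} + 39 \left(- \frac{534}{715}\right) = \frac{711}{2369} - \frac{1602}{55} = - \frac{3756033}{130295}$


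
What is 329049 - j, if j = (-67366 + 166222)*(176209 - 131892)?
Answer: -4380672303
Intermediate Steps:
j = 4381001352 (j = 98856*44317 = 4381001352)
329049 - j = 329049 - 1*4381001352 = 329049 - 4381001352 = -4380672303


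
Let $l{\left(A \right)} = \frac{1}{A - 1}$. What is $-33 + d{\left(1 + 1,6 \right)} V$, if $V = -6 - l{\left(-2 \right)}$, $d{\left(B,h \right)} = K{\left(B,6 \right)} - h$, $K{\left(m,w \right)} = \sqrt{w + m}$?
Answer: $1 - \frac{34 \sqrt{2}}{3} \approx -15.028$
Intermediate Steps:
$K{\left(m,w \right)} = \sqrt{m + w}$
$l{\left(A \right)} = \frac{1}{-1 + A}$
$d{\left(B,h \right)} = \sqrt{6 + B} - h$ ($d{\left(B,h \right)} = \sqrt{B + 6} - h = \sqrt{6 + B} - h$)
$V = - \frac{17}{3}$ ($V = -6 - \frac{1}{-1 - 2} = -6 - \frac{1}{-3} = -6 - - \frac{1}{3} = -6 + \frac{1}{3} = - \frac{17}{3} \approx -5.6667$)
$-33 + d{\left(1 + 1,6 \right)} V = -33 + \left(\sqrt{6 + \left(1 + 1\right)} - 6\right) \left(- \frac{17}{3}\right) = -33 + \left(\sqrt{6 + 2} - 6\right) \left(- \frac{17}{3}\right) = -33 + \left(\sqrt{8} - 6\right) \left(- \frac{17}{3}\right) = -33 + \left(2 \sqrt{2} - 6\right) \left(- \frac{17}{3}\right) = -33 + \left(-6 + 2 \sqrt{2}\right) \left(- \frac{17}{3}\right) = -33 + \left(34 - \frac{34 \sqrt{2}}{3}\right) = 1 - \frac{34 \sqrt{2}}{3}$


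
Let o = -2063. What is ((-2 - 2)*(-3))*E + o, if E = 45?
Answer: -1523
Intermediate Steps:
((-2 - 2)*(-3))*E + o = ((-2 - 2)*(-3))*45 - 2063 = -4*(-3)*45 - 2063 = 12*45 - 2063 = 540 - 2063 = -1523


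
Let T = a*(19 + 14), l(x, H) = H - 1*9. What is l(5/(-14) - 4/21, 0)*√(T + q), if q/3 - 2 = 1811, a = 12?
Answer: -9*√5835 ≈ -687.48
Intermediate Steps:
l(x, H) = -9 + H (l(x, H) = H - 9 = -9 + H)
q = 5439 (q = 6 + 3*1811 = 6 + 5433 = 5439)
T = 396 (T = 12*(19 + 14) = 12*33 = 396)
l(5/(-14) - 4/21, 0)*√(T + q) = (-9 + 0)*√(396 + 5439) = -9*√5835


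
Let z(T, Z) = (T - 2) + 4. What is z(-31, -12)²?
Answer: 841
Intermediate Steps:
z(T, Z) = 2 + T (z(T, Z) = (-2 + T) + 4 = 2 + T)
z(-31, -12)² = (2 - 31)² = (-29)² = 841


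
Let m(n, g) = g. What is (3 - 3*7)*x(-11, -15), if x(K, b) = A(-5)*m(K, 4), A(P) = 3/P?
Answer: 216/5 ≈ 43.200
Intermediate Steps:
x(K, b) = -12/5 (x(K, b) = (3/(-5))*4 = (3*(-⅕))*4 = -⅗*4 = -12/5)
(3 - 3*7)*x(-11, -15) = (3 - 3*7)*(-12/5) = (3 - 21)*(-12/5) = -18*(-12/5) = 216/5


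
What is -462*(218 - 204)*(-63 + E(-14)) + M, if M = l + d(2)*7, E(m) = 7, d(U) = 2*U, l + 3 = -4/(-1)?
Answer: 362237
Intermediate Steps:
l = 1 (l = -3 - 4/(-1) = -3 - 4*(-1) = -3 + 4 = 1)
M = 29 (M = 1 + (2*2)*7 = 1 + 4*7 = 1 + 28 = 29)
-462*(218 - 204)*(-63 + E(-14)) + M = -462*(218 - 204)*(-63 + 7) + 29 = -6468*(-56) + 29 = -462*(-784) + 29 = 362208 + 29 = 362237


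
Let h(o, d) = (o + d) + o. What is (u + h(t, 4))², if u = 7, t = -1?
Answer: 81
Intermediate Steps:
h(o, d) = d + 2*o (h(o, d) = (d + o) + o = d + 2*o)
(u + h(t, 4))² = (7 + (4 + 2*(-1)))² = (7 + (4 - 2))² = (7 + 2)² = 9² = 81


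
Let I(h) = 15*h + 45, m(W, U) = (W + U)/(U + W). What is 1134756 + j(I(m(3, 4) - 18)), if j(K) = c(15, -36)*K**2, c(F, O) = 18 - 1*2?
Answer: 1840356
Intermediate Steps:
c(F, O) = 16 (c(F, O) = 18 - 2 = 16)
m(W, U) = 1 (m(W, U) = (U + W)/(U + W) = 1)
I(h) = 45 + 15*h
j(K) = 16*K**2
1134756 + j(I(m(3, 4) - 18)) = 1134756 + 16*(45 + 15*(1 - 18))**2 = 1134756 + 16*(45 + 15*(-17))**2 = 1134756 + 16*(45 - 255)**2 = 1134756 + 16*(-210)**2 = 1134756 + 16*44100 = 1134756 + 705600 = 1840356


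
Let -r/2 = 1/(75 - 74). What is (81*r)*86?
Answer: -13932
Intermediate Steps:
r = -2 (r = -2/(75 - 74) = -2/1 = -2*1 = -2)
(81*r)*86 = (81*(-2))*86 = -162*86 = -13932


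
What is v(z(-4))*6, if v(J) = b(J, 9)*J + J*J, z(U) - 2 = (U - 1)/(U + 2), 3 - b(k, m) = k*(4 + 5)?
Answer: -891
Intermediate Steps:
b(k, m) = 3 - 9*k (b(k, m) = 3 - k*(4 + 5) = 3 - k*9 = 3 - 9*k)
z(U) = 2 + (-1 + U)/(2 + U) (z(U) = 2 + (U - 1)/(U + 2) = 2 + (-1 + U)/(2 + U))
v(J) = J² + J*(3 - 9*J) (v(J) = (3 - 9*J)*J + J*J = J*(3 - 9*J) + J² = J² + J*(3 - 9*J))
v(z(-4))*6 = ((3*(1 - 4)/(2 - 4))*(3 - 24*(1 - 4)/(2 - 4)))*6 = ((3*(-3)/(-2))*(3 - 24*(-3)/(-2)))*6 = ((3*(-½)*(-3))*(3 - 24*(-1)*(-3)/2))*6 = (9*(3 - 8*9/2)/2)*6 = (9*(3 - 36)/2)*6 = ((9/2)*(-33))*6 = -297/2*6 = -891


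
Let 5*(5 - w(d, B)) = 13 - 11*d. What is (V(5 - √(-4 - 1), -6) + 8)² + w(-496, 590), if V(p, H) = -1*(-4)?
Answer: -4724/5 ≈ -944.80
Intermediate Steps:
w(d, B) = 12/5 + 11*d/5 (w(d, B) = 5 - (13 - 11*d)/5 = 5 + (-13/5 + 11*d/5) = 12/5 + 11*d/5)
V(p, H) = 4
(V(5 - √(-4 - 1), -6) + 8)² + w(-496, 590) = (4 + 8)² + (12/5 + (11/5)*(-496)) = 12² + (12/5 - 5456/5) = 144 - 5444/5 = -4724/5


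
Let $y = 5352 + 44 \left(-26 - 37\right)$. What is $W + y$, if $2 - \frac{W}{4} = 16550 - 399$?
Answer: $-62016$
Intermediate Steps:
$y = 2580$ ($y = 5352 + 44 \left(-63\right) = 5352 - 2772 = 2580$)
$W = -64596$ ($W = 8 - 4 \left(16550 - 399\right) = 8 - 64604 = -64596$)
$W + y = -64596 + 2580 = -62016$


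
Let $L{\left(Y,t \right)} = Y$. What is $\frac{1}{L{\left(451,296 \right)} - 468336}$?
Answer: $- \frac{1}{467885} \approx -2.1373 \cdot 10^{-6}$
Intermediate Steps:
$\frac{1}{L{\left(451,296 \right)} - 468336} = \frac{1}{451 - 468336} = \frac{1}{-467885} = - \frac{1}{467885}$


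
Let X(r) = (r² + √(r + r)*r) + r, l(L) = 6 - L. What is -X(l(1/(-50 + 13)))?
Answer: -57980/1369 - 223*√16502/1369 ≈ -63.277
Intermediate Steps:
X(r) = r + r² + √2*r^(3/2) (X(r) = (r² + √(2*r)*r) + r = (r² + (√2*√r)*r) + r = (r² + √2*r^(3/2)) + r = r + r² + √2*r^(3/2))
-X(l(1/(-50 + 13))) = -((6 - 1/(-50 + 13)) + (6 - 1/(-50 + 13))² + √2*(6 - 1/(-50 + 13))^(3/2)) = -((6 - 1/(-37)) + (6 - 1/(-37))² + √2*(6 - 1/(-37))^(3/2)) = -((6 - 1*(-1/37)) + (6 - 1*(-1/37))² + √2*(6 - 1*(-1/37))^(3/2)) = -((6 + 1/37) + (6 + 1/37)² + √2*(6 + 1/37)^(3/2)) = -(223/37 + (223/37)² + √2*(223/37)^(3/2)) = -(223/37 + 49729/1369 + √2*(223*√8251/1369)) = -(223/37 + 49729/1369 + 223*√16502/1369) = -(57980/1369 + 223*√16502/1369) = -57980/1369 - 223*√16502/1369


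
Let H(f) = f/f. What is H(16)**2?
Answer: 1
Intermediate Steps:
H(f) = 1
H(16)**2 = 1**2 = 1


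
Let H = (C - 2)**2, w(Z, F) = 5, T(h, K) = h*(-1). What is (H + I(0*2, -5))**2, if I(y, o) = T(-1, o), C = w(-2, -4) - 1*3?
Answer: 1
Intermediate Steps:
T(h, K) = -h
C = 2 (C = 5 - 1*3 = 5 - 3 = 2)
I(y, o) = 1 (I(y, o) = -1*(-1) = 1)
H = 0 (H = (2 - 2)**2 = 0**2 = 0)
(H + I(0*2, -5))**2 = (0 + 1)**2 = 1**2 = 1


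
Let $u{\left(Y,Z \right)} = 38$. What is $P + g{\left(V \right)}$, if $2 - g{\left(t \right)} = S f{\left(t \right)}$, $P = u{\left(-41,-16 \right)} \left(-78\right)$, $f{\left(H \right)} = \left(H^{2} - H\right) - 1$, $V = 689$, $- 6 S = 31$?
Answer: $\frac{14677189}{6} \approx 2.4462 \cdot 10^{6}$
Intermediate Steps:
$S = - \frac{31}{6}$ ($S = \left(- \frac{1}{6}\right) 31 = - \frac{31}{6} \approx -5.1667$)
$f{\left(H \right)} = -1 + H^{2} - H$
$P = -2964$ ($P = 38 \left(-78\right) = -2964$)
$g{\left(t \right)} = - \frac{19}{6} - \frac{31 t}{6} + \frac{31 t^{2}}{6}$ ($g{\left(t \right)} = 2 - - \frac{31 \left(-1 + t^{2} - t\right)}{6} = 2 - \left(\frac{31}{6} - \frac{31 t^{2}}{6} + \frac{31 t}{6}\right) = - \frac{19}{6} - \frac{31 t}{6} + \frac{31 t^{2}}{6}$)
$P + g{\left(V \right)} = -2964 - \left(3563 - \frac{14716351}{6}\right) = -2964 - - \frac{14694973}{6} = -2964 + \frac{14694973}{6} = \frac{14677189}{6}$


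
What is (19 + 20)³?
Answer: 59319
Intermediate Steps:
(19 + 20)³ = 39³ = 59319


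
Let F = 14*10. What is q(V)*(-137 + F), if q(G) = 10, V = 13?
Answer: 30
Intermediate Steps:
F = 140
q(V)*(-137 + F) = 10*(-137 + 140) = 10*3 = 30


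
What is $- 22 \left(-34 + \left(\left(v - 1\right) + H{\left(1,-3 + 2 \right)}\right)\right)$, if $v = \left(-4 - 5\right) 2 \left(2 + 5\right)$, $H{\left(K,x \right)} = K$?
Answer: $3520$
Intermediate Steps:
$v = -126$ ($v = \left(-9\right) 2 \cdot 7 = \left(-18\right) 7 = -126$)
$- 22 \left(-34 + \left(\left(v - 1\right) + H{\left(1,-3 + 2 \right)}\right)\right) = - 22 \left(-34 + \left(\left(-126 - 1\right) + 1\right)\right) = - 22 \left(-34 + \left(-127 + 1\right)\right) = - 22 \left(-34 - 126\right) = \left(-22\right) \left(-160\right) = 3520$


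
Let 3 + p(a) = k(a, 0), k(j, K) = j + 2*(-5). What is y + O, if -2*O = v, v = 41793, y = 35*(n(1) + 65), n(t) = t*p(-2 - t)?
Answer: -38363/2 ≈ -19182.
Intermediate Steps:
k(j, K) = -10 + j (k(j, K) = j - 10 = -10 + j)
p(a) = -13 + a (p(a) = -3 + (-10 + a) = -13 + a)
n(t) = t*(-15 - t) (n(t) = t*(-13 + (-2 - t)) = t*(-15 - t))
y = 1715 (y = 35*(-1*1*(15 + 1) + 65) = 35*(-1*1*16 + 65) = 35*(-16 + 65) = 35*49 = 1715)
O = -41793/2 (O = -½*41793 = -41793/2 ≈ -20897.)
y + O = 1715 - 41793/2 = -38363/2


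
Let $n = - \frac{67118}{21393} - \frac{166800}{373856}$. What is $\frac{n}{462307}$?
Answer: $- \frac{1791301213}{231092862889266} \approx -7.7514 \cdot 10^{-6}$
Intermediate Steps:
$n = - \frac{1791301213}{499868838}$ ($n = \left(-67118\right) \frac{1}{21393} - \frac{10425}{23366} = - \frac{67118}{21393} - \frac{10425}{23366} = - \frac{1791301213}{499868838} \approx -3.5835$)
$\frac{n}{462307} = - \frac{1791301213}{499868838 \cdot 462307} = \left(- \frac{1791301213}{499868838}\right) \frac{1}{462307} = - \frac{1791301213}{231092862889266}$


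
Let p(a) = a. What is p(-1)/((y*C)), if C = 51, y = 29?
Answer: -1/1479 ≈ -0.00067613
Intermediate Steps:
p(-1)/((y*C)) = -1/(29*51) = -1/1479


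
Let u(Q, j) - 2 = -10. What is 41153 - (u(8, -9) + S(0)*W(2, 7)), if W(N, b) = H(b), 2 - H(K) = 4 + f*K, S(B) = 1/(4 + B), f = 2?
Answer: 41165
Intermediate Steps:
H(K) = -2 - 2*K (H(K) = 2 - (4 + 2*K) = 2 + (-4 - 2*K) = -2 - 2*K)
u(Q, j) = -8 (u(Q, j) = 2 - 10 = -8)
W(N, b) = -2 - 2*b
41153 - (u(8, -9) + S(0)*W(2, 7)) = 41153 - (-8 + (-2 - 2*7)/(4 + 0)) = 41153 - (-8 + (-2 - 14)/4) = 41153 - (-8 + (¼)*(-16)) = 41153 - (-8 - 4) = 41153 - 1*(-12) = 41153 + 12 = 41165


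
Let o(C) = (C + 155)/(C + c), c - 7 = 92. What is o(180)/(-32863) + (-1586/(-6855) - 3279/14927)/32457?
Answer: -66922596986/1849880023827165 ≈ -3.6177e-5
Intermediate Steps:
c = 99 (c = 7 + 92 = 99)
o(C) = (155 + C)/(99 + C) (o(C) = (C + 155)/(C + 99) = (155 + C)/(99 + C))
o(180)/(-32863) + (-1586/(-6855) - 3279/14927)/32457 = ((155 + 180)/(99 + 180))/(-32863) + (-1586/(-6855) - 3279/14927)/32457 = (335/279)*(-1/32863) + (-1586*(-1/6855) - 3279*1/14927)*(1/32457) = ((1/279)*335)*(-1/32863) + (1586/6855 - 3279/14927)*(1/32457) = (335/279)*(-1/32863) + (1196677/102324585)*(1/32457) = -335/9168777 + 1196677/3321149055345 = -66922596986/1849880023827165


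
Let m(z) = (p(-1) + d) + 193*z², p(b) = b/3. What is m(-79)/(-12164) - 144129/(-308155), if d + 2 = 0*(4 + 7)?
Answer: -277067099498/2811298065 ≈ -98.555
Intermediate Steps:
p(b) = b/3 (p(b) = b*(⅓) = b/3)
d = -2 (d = -2 + 0*(4 + 7) = -2 + 0*11 = -2 + 0 = -2)
m(z) = -7/3 + 193*z² (m(z) = ((⅓)*(-1) - 2) + 193*z² = (-⅓ - 2) + 193*z² = -7/3 + 193*z²)
m(-79)/(-12164) - 144129/(-308155) = (-7/3 + 193*(-79)²)/(-12164) - 144129/(-308155) = (-7/3 + 193*6241)*(-1/12164) - 144129*(-1/308155) = (-7/3 + 1204513)*(-1/12164) + 144129/308155 = (3613532/3)*(-1/12164) + 144129/308155 = -903383/9123 + 144129/308155 = -277067099498/2811298065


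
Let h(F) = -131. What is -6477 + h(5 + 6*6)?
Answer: -6608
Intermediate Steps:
-6477 + h(5 + 6*6) = -6477 - 131 = -6608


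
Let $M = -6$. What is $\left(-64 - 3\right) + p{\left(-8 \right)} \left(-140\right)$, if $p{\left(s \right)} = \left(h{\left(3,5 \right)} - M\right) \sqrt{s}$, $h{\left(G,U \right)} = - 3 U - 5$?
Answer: $-67 + 3920 i \sqrt{2} \approx -67.0 + 5543.7 i$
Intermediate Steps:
$h{\left(G,U \right)} = -5 - 3 U$
$p{\left(s \right)} = - 14 \sqrt{s}$ ($p{\left(s \right)} = \left(\left(-5 - 15\right) - -6\right) \sqrt{s} = \left(\left(-5 - 15\right) + 6\right) \sqrt{s} = \left(-20 + 6\right) \sqrt{s} = - 14 \sqrt{s}$)
$\left(-64 - 3\right) + p{\left(-8 \right)} \left(-140\right) = \left(-64 - 3\right) + - 14 \sqrt{-8} \left(-140\right) = -67 + - 14 \cdot 2 i \sqrt{2} \left(-140\right) = -67 + - 28 i \sqrt{2} \left(-140\right) = -67 + 3920 i \sqrt{2}$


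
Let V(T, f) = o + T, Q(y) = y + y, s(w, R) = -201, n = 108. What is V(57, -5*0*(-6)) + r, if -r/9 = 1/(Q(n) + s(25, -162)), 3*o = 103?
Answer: 1361/15 ≈ 90.733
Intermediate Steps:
o = 103/3 (o = (⅓)*103 = 103/3 ≈ 34.333)
Q(y) = 2*y
V(T, f) = 103/3 + T
r = -⅗ (r = -9/(2*108 - 201) = -9/(216 - 201) = -9/15 = -9*1/15 = -⅗ ≈ -0.60000)
V(57, -5*0*(-6)) + r = (103/3 + 57) - ⅗ = 274/3 - ⅗ = 1361/15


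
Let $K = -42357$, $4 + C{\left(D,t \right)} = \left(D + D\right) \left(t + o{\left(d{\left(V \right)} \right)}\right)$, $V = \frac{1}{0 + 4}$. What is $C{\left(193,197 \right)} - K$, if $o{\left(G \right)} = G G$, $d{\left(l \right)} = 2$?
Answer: $119939$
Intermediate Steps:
$V = \frac{1}{4} \approx 0.25$
$o{\left(G \right)} = G^{2}$
$C{\left(D,t \right)} = -4 + 2 D \left(4 + t\right)$ ($C{\left(D,t \right)} = -4 + \left(D + D\right) \left(t + 2^{2}\right) = -4 + 2 D \left(t + 4\right) = -4 + 2 D \left(4 + t\right)$)
$C{\left(193,197 \right)} - K = \left(-4 + 8 \cdot 193 + 2 \cdot 193 \cdot 197\right) - -42357 = \left(-4 + 1544 + 76042\right) + 42357 = 77582 + 42357 = 119939$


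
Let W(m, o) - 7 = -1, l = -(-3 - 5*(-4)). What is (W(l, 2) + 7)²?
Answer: 169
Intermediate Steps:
l = -17 (l = -(-3 + 20) = -1*17 = -17)
W(m, o) = 6 (W(m, o) = 7 - 1 = 6)
(W(l, 2) + 7)² = (6 + 7)² = 13² = 169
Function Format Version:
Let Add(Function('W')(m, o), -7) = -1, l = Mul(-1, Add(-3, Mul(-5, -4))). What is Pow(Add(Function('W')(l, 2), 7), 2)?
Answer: 169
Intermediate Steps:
l = -17 (l = Mul(-1, Add(-3, 20)) = Mul(-1, 17) = -17)
Function('W')(m, o) = 6 (Function('W')(m, o) = Add(7, -1) = 6)
Pow(Add(Function('W')(l, 2), 7), 2) = Pow(Add(6, 7), 2) = Pow(13, 2) = 169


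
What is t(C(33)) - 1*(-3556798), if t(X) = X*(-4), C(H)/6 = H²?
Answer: 3530662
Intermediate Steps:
C(H) = 6*H²
t(X) = -4*X
t(C(33)) - 1*(-3556798) = -24*33² - 1*(-3556798) = -24*1089 + 3556798 = -4*6534 + 3556798 = -26136 + 3556798 = 3530662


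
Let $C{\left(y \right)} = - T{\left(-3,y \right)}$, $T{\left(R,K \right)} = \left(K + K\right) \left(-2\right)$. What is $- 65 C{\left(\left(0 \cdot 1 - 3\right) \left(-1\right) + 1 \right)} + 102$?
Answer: $-938$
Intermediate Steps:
$T{\left(R,K \right)} = - 4 K$ ($T{\left(R,K \right)} = 2 K \left(-2\right) = - 4 K$)
$C{\left(y \right)} = 4 y$ ($C{\left(y \right)} = - \left(-4\right) y = 4 y$)
$- 65 C{\left(\left(0 \cdot 1 - 3\right) \left(-1\right) + 1 \right)} + 102 = - 65 \cdot 4 \left(\left(0 \cdot 1 - 3\right) \left(-1\right) + 1\right) + 102 = - 65 \cdot 4 \left(\left(0 - 3\right) \left(-1\right) + 1\right) + 102 = - 65 \cdot 4 \left(\left(-3\right) \left(-1\right) + 1\right) + 102 = - 65 \cdot 4 \left(3 + 1\right) + 102 = - 65 \cdot 4 \cdot 4 + 102 = \left(-65\right) 16 + 102 = -1040 + 102 = -938$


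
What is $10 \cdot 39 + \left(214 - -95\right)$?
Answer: $699$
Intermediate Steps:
$10 \cdot 39 + \left(214 - -95\right) = 390 + \left(214 + 95\right) = 390 + 309 = 699$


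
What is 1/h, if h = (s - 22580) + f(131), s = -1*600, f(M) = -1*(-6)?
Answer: -1/23174 ≈ -4.3152e-5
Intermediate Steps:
f(M) = 6
s = -600
h = -23174 (h = (-600 - 22580) + 6 = -23180 + 6 = -23174)
1/h = 1/(-23174) = -1/23174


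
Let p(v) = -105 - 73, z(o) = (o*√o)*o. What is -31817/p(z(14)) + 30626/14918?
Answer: 240048717/1327702 ≈ 180.80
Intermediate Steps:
z(o) = o^(5/2) (z(o) = o^(3/2)*o = o^(5/2))
p(v) = -178
-31817/p(z(14)) + 30626/14918 = -31817/(-178) + 30626/14918 = -31817*(-1/178) + 30626*(1/14918) = 31817/178 + 15313/7459 = 240048717/1327702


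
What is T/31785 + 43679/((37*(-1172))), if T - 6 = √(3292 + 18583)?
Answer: -462692277/459441580 + 5*√35/6357 ≈ -1.0024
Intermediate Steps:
T = 6 + 25*√35 (T = 6 + √(3292 + 18583) = 6 + √21875 = 6 + 25*√35 ≈ 153.90)
T/31785 + 43679/((37*(-1172))) = (6 + 25*√35)/31785 + 43679/((37*(-1172))) = (6 + 25*√35)*(1/31785) + 43679/(-43364) = (2/10595 + 5*√35/6357) + 43679*(-1/43364) = (2/10595 + 5*√35/6357) - 43679/43364 = -462692277/459441580 + 5*√35/6357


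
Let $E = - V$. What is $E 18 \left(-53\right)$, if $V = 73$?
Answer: $69642$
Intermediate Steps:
$E = -73$ ($E = \left(-1\right) 73 = -73$)
$E 18 \left(-53\right) = \left(-73\right) 18 \left(-53\right) = \left(-1314\right) \left(-53\right) = 69642$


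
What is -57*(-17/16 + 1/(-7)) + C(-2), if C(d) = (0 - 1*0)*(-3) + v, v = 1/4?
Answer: 7723/112 ≈ 68.955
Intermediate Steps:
v = 1/4 ≈ 0.25000
C(d) = 1/4 (C(d) = (0 - 1*0)*(-3) + 1/4 = (0 + 0)*(-3) + 1/4 = 0*(-3) + 1/4 = 0 + 1/4 = 1/4)
-57*(-17/16 + 1/(-7)) + C(-2) = -57*(-17/16 + 1/(-7)) + 1/4 = -57*(-17*1/16 + 1*(-1/7)) + 1/4 = -57*(-17/16 - 1/7) + 1/4 = -57*(-135/112) + 1/4 = 7695/112 + 1/4 = 7723/112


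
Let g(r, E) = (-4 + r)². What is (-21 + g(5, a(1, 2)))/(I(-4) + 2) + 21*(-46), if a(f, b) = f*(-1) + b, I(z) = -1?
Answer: -986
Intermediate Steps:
a(f, b) = b - f (a(f, b) = -f + b = b - f)
(-21 + g(5, a(1, 2)))/(I(-4) + 2) + 21*(-46) = (-21 + (-4 + 5)²)/(-1 + 2) + 21*(-46) = (-21 + 1²)/1 - 966 = (-21 + 1)*1 - 966 = -20*1 - 966 = -20 - 966 = -986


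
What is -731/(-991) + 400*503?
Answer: 199389931/991 ≈ 2.0120e+5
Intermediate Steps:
-731/(-991) + 400*503 = -731*(-1/991) + 201200 = 731/991 + 201200 = 199389931/991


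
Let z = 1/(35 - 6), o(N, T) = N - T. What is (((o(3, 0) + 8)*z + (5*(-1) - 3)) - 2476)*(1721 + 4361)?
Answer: -438056050/29 ≈ -1.5105e+7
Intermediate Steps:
z = 1/29 ≈ 0.034483
(((o(3, 0) + 8)*z + (5*(-1) - 3)) - 2476)*(1721 + 4361) = ((((3 - 1*0) + 8)*(1/29) + (5*(-1) - 3)) - 2476)*(1721 + 4361) = ((((3 + 0) + 8)*(1/29) + (-5 - 3)) - 2476)*6082 = (((3 + 8)*(1/29) - 8) - 2476)*6082 = ((11*(1/29) - 8) - 2476)*6082 = ((11/29 - 8) - 2476)*6082 = (-221/29 - 2476)*6082 = -72025/29*6082 = -438056050/29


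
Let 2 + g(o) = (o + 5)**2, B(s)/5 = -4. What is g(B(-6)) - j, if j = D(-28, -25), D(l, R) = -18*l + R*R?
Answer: -906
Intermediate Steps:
B(s) = -20 (B(s) = 5*(-4) = -20)
D(l, R) = R**2 - 18*l (D(l, R) = -18*l + R**2 = R**2 - 18*l)
g(o) = -2 + (5 + o)**2 (g(o) = -2 + (o + 5)**2 = -2 + (5 + o)**2)
j = 1129 (j = (-25)**2 - 18*(-28) = 625 + 504 = 1129)
g(B(-6)) - j = (-2 + (5 - 20)**2) - 1*1129 = (-2 + (-15)**2) - 1129 = (-2 + 225) - 1129 = 223 - 1129 = -906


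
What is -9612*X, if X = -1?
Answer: 9612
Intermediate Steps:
-9612*X = -9612*(-1) = 9612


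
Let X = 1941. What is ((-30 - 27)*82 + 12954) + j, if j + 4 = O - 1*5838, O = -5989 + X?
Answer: -1610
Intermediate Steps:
O = -4048 (O = -5989 + 1941 = -4048)
j = -9890 (j = -4 + (-4048 - 1*5838) = -4 + (-4048 - 5838) = -4 - 9886 = -9890)
((-30 - 27)*82 + 12954) + j = ((-30 - 27)*82 + 12954) - 9890 = (-57*82 + 12954) - 9890 = (-4674 + 12954) - 9890 = 8280 - 9890 = -1610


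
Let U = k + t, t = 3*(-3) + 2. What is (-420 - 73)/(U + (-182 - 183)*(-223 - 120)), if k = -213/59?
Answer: -29087/7385879 ≈ -0.0039382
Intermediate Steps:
t = -7 (t = -9 + 2 = -7)
k = -213/59 (k = -213*1/59 = -213/59 ≈ -3.6102)
U = -626/59 (U = -213/59 - 7 = -626/59 ≈ -10.610)
(-420 - 73)/(U + (-182 - 183)*(-223 - 120)) = (-420 - 73)/(-626/59 + (-182 - 183)*(-223 - 120)) = -493/(-626/59 - 365*(-343)) = -493/(-626/59 + 125195) = -493/7385879/59 = -493*59/7385879 = -29087/7385879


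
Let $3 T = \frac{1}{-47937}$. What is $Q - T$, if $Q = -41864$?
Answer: $- \frac{6020503703}{143811} \approx -41864.0$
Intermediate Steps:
$T = - \frac{1}{143811}$ ($T = \frac{1}{3 \left(-47937\right)} = \frac{1}{3} \left(- \frac{1}{47937}\right) = - \frac{1}{143811} \approx -6.9536 \cdot 10^{-6}$)
$Q - T = -41864 - - \frac{1}{143811} = -41864 + \frac{1}{143811} = - \frac{6020503703}{143811}$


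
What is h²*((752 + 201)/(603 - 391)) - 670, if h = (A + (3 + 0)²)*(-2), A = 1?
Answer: 59790/53 ≈ 1128.1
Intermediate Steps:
h = -20 (h = (1 + (3 + 0)²)*(-2) = (1 + 3²)*(-2) = (1 + 9)*(-2) = 10*(-2) = -20)
h²*((752 + 201)/(603 - 391)) - 670 = (-20)²*((752 + 201)/(603 - 391)) - 670 = 400*(953/212) - 670 = 95300/53 - 670 = 59790/53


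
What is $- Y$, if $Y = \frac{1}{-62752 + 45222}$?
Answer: $\frac{1}{17530} \approx 5.7045 \cdot 10^{-5}$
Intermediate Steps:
$Y = - \frac{1}{17530}$ ($Y = \frac{1}{-17530} = - \frac{1}{17530} \approx -5.7045 \cdot 10^{-5}$)
$- Y = \left(-1\right) \left(- \frac{1}{17530}\right) = \frac{1}{17530}$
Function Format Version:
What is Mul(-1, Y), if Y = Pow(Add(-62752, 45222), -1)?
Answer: Rational(1, 17530) ≈ 5.7045e-5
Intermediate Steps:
Y = Rational(-1, 17530) (Y = Pow(-17530, -1) = Rational(-1, 17530) ≈ -5.7045e-5)
Mul(-1, Y) = Mul(-1, Rational(-1, 17530)) = Rational(1, 17530)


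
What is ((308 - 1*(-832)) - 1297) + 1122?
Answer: 965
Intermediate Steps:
((308 - 1*(-832)) - 1297) + 1122 = ((308 + 832) - 1297) + 1122 = (1140 - 1297) + 1122 = -157 + 1122 = 965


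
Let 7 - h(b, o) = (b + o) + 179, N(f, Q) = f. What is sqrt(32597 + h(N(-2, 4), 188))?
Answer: sqrt(32239) ≈ 179.55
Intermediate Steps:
h(b, o) = -172 - b - o (h(b, o) = 7 - ((b + o) + 179) = 7 - (179 + b + o) = 7 + (-179 - b - o) = -172 - b - o)
sqrt(32597 + h(N(-2, 4), 188)) = sqrt(32597 + (-172 - 1*(-2) - 1*188)) = sqrt(32597 + (-172 + 2 - 188)) = sqrt(32597 - 358) = sqrt(32239)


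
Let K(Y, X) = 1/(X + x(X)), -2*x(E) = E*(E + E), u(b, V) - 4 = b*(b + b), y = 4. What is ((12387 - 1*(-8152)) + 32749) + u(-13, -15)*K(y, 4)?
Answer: 106519/2 ≈ 53260.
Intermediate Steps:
u(b, V) = 4 + 2*b² (u(b, V) = 4 + b*(b + b) = 4 + b*(2*b) = 4 + 2*b²)
x(E) = -E² (x(E) = -E*(E + E)/2 = -E*2*E/2 = -E²)
K(Y, X) = 1/(X - X²)
((12387 - 1*(-8152)) + 32749) + u(-13, -15)*K(y, 4) = ((12387 - 1*(-8152)) + 32749) + (4 + 2*(-13)²)*(-1/(4*(-1 + 4))) = ((12387 + 8152) + 32749) + (4 + 2*169)*(-1*¼/3) = (20539 + 32749) + (4 + 338)*(-1*¼*⅓) = 53288 + 342*(-1/12) = 53288 - 57/2 = 106519/2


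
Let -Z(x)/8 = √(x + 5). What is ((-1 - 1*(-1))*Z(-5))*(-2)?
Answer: 0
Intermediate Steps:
Z(x) = -8*√(5 + x) (Z(x) = -8*√(x + 5) = -8*√(5 + x))
((-1 - 1*(-1))*Z(-5))*(-2) = ((-1 - 1*(-1))*(-8*√(5 - 5)))*(-2) = ((-1 + 1)*(-8*√0))*(-2) = (0*(-8*0))*(-2) = (0*0)*(-2) = 0*(-2) = 0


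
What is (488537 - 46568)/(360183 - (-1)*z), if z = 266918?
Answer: 441969/627101 ≈ 0.70478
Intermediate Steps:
(488537 - 46568)/(360183 - (-1)*z) = (488537 - 46568)/(360183 - (-1)*266918) = 441969/(360183 - 1*(-266918)) = 441969/(360183 + 266918) = 441969/627101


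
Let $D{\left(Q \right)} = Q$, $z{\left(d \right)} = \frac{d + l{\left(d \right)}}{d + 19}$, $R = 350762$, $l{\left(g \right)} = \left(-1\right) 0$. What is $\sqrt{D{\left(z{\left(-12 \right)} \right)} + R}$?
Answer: $\frac{\sqrt{17187254}}{7} \approx 592.25$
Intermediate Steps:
$l{\left(g \right)} = 0$
$z{\left(d \right)} = \frac{d}{19 + d}$ ($z{\left(d \right)} = \frac{d + 0}{d + 19} = \frac{d}{19 + d}$)
$\sqrt{D{\left(z{\left(-12 \right)} \right)} + R} = \sqrt{- \frac{12}{19 - 12} + 350762} = \sqrt{- \frac{12}{7} + 350762} = \sqrt{\frac{2455322}{7}} = \frac{\sqrt{17187254}}{7}$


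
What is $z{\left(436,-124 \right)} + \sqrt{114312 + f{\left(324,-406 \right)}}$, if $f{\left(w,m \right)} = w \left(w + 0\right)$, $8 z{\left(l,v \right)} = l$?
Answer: $\frac{109}{2} + 2 \sqrt{54822} \approx 522.78$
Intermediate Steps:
$z{\left(l,v \right)} = \frac{l}{8}$
$f{\left(w,m \right)} = w^{2}$ ($f{\left(w,m \right)} = w w = w^{2}$)
$z{\left(436,-124 \right)} + \sqrt{114312 + f{\left(324,-406 \right)}} = \frac{1}{8} \cdot 436 + \sqrt{114312 + 324^{2}} = \frac{109}{2} + \sqrt{114312 + 104976} = \frac{109}{2} + \sqrt{219288} = \frac{109}{2} + 2 \sqrt{54822}$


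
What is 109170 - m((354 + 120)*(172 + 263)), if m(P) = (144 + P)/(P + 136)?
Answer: 11262201543/103163 ≈ 1.0917e+5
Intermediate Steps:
m(P) = (144 + P)/(136 + P)
109170 - m((354 + 120)*(172 + 263)) = 109170 - (144 + (354 + 120)*(172 + 263))/(136 + (354 + 120)*(172 + 263)) = 109170 - (144 + 474*435)/(136 + 474*435) = 109170 - (144 + 206190)/(136 + 206190) = 109170 - 206334/206326 = 109170 - 1*103167/103163 = 109170 - 103167/103163 = 11262201543/103163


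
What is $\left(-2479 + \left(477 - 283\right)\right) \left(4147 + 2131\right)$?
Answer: $-14345230$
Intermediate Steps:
$\left(-2479 + \left(477 - 283\right)\right) \left(4147 + 2131\right) = \left(-2479 + 194\right) 6278 = \left(-2285\right) 6278 = -14345230$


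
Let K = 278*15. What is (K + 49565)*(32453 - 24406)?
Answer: 432405545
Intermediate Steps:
K = 4170
(K + 49565)*(32453 - 24406) = (4170 + 49565)*(32453 - 24406) = 53735*8047 = 432405545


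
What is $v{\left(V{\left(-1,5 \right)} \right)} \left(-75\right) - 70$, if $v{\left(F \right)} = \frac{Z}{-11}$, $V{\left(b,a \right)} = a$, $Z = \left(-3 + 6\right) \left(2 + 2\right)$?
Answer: $\frac{130}{11} \approx 11.818$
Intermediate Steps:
$Z = 12$ ($Z = 3 \cdot 4 = 12$)
$v{\left(F \right)} = - \frac{12}{11}$ ($v{\left(F \right)} = \frac{12}{-11} = 12 \left(- \frac{1}{11}\right) = - \frac{12}{11}$)
$v{\left(V{\left(-1,5 \right)} \right)} \left(-75\right) - 70 = \left(- \frac{12}{11}\right) \left(-75\right) - 70 = \frac{900}{11} - 70 = \frac{130}{11}$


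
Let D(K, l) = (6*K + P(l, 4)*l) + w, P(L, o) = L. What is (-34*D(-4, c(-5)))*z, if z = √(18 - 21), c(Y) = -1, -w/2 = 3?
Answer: 986*I*√3 ≈ 1707.8*I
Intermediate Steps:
w = -6 (w = -2*3 = -6)
D(K, l) = -6 + l² + 6*K (D(K, l) = (6*K + l*l) - 6 = (6*K + l²) - 6 = (l² + 6*K) - 6 = -6 + l² + 6*K)
z = I*√3 (z = √(-3) = I*√3 ≈ 1.732*I)
(-34*D(-4, c(-5)))*z = (-34*(-6 + (-1)² + 6*(-4)))*(I*√3) = (-34*(-6 + 1 - 24))*(I*√3) = (-34*(-29))*(I*√3) = 986*(I*√3) = 986*I*√3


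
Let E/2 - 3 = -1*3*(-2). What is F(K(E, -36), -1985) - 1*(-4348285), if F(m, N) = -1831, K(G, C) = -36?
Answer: 4346454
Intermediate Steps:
E = 18 (E = 6 + 2*(-1*3*(-2)) = 6 + 2*(-3*(-2)) = 6 + 2*6 = 6 + 12 = 18)
F(K(E, -36), -1985) - 1*(-4348285) = -1831 - 1*(-4348285) = -1831 + 4348285 = 4346454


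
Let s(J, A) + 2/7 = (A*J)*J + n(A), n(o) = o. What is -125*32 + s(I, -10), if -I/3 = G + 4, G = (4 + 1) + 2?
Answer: -104302/7 ≈ -14900.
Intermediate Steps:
G = 7 (G = 5 + 2 = 7)
I = -33 (I = -3*(7 + 4) = -3*11 = -33)
s(J, A) = -2/7 + A + A*J² (s(J, A) = -2/7 + ((A*J)*J + A) = -2/7 + (A*J² + A) = -2/7 + (A + A*J²) = -2/7 + A + A*J²)
-125*32 + s(I, -10) = -125*32 + (-2/7 - 10 - 10*(-33)²) = -4000 + (-2/7 - 10 - 10*1089) = -4000 + (-2/7 - 10 - 10890) = -4000 - 76302/7 = -104302/7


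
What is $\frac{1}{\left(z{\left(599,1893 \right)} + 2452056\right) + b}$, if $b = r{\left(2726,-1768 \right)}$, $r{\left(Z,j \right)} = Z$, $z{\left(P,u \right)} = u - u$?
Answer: $\frac{1}{2454782} \approx 4.0737 \cdot 10^{-7}$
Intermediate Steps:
$z{\left(P,u \right)} = 0$
$b = 2726$
$\frac{1}{\left(z{\left(599,1893 \right)} + 2452056\right) + b} = \frac{1}{\left(0 + 2452056\right) + 2726} = \frac{1}{2452056 + 2726} = \frac{1}{2454782}$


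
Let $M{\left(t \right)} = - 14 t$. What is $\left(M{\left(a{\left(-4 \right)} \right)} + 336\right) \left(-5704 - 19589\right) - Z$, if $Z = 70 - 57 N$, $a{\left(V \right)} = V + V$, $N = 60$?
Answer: $-11327914$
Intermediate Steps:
$a{\left(V \right)} = 2 V$
$Z = -3350$ ($Z = 70 - 3420 = -3350$)
$\left(M{\left(a{\left(-4 \right)} \right)} + 336\right) \left(-5704 - 19589\right) - Z = \left(- 14 \cdot 2 \left(-4\right) + 336\right) \left(-5704 - 19589\right) - -3350 = \left(\left(-14\right) \left(-8\right) + 336\right) \left(-25293\right) + 3350 = \left(112 + 336\right) \left(-25293\right) + 3350 = 448 \left(-25293\right) + 3350 = -11331264 + 3350 = -11327914$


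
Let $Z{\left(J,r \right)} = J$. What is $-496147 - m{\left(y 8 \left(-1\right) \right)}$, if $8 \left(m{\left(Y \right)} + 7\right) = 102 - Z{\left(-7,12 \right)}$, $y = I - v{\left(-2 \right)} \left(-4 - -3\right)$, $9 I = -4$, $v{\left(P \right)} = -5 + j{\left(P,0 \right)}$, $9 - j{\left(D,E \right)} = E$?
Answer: $- \frac{3969229}{8} \approx -4.9615 \cdot 10^{5}$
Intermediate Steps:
$j{\left(D,E \right)} = 9 - E$
$v{\left(P \right)} = 4$ ($v{\left(P \right)} = -5 + \left(9 - 0\right) = -5 + \left(9 + 0\right) = -5 + 9 = 4$)
$I = - \frac{4}{9}$ ($I = \frac{1}{9} \left(-4\right) = - \frac{4}{9} \approx -0.44444$)
$y = \frac{32}{9}$ ($y = - \frac{4}{9} - 4 \left(-4 - -3\right) = - \frac{4}{9} - 4 \left(-4 + 3\right) = - \frac{4}{9} - 4 \left(-1\right) = - \frac{4}{9} - -4 = - \frac{4}{9} + 4 = \frac{32}{9} \approx 3.5556$)
$m{\left(Y \right)} = \frac{53}{8}$ ($m{\left(Y \right)} = -7 + \frac{102 - -7}{8} = -7 + \frac{102 + 7}{8} = -7 + \frac{1}{8} \cdot 109 = -7 + \frac{109}{8} = \frac{53}{8}$)
$-496147 - m{\left(y 8 \left(-1\right) \right)} = -496147 - \frac{53}{8} = - \frac{3969229}{8}$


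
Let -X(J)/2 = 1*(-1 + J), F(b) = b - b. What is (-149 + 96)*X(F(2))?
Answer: -106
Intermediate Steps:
F(b) = 0
X(J) = 2 - 2*J (X(J) = -2*(-1 + J) = 2 - 2*J)
(-149 + 96)*X(F(2)) = (-149 + 96)*(2 - 2*0) = -53*(2 + 0) = -53*2 = -106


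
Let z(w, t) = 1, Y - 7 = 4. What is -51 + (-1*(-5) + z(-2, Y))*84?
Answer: 453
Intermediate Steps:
Y = 11 (Y = 7 + 4 = 11)
-51 + (-1*(-5) + z(-2, Y))*84 = -51 + (-1*(-5) + 1)*84 = -51 + (5 + 1)*84 = -51 + 6*84 = -51 + 504 = 453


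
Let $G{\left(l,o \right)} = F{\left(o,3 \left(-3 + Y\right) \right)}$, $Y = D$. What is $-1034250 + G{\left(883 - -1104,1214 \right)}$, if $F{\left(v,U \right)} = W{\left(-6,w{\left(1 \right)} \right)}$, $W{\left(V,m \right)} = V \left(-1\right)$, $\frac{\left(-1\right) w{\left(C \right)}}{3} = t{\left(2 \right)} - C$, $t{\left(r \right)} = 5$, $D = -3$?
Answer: $-1034244$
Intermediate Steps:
$w{\left(C \right)} = -15 + 3 C$ ($w{\left(C \right)} = - 3 \left(5 - C\right) = -15 + 3 C$)
$Y = -3$
$W{\left(V,m \right)} = - V$
$F{\left(v,U \right)} = 6$ ($F{\left(v,U \right)} = \left(-1\right) \left(-6\right) = 6$)
$G{\left(l,o \right)} = 6$
$-1034250 + G{\left(883 - -1104,1214 \right)} = -1034250 + 6 = -1034244$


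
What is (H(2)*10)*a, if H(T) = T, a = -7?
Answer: -140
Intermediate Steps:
(H(2)*10)*a = (2*10)*(-7) = 20*(-7) = -140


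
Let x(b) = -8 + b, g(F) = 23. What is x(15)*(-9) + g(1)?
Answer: -40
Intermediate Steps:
x(15)*(-9) + g(1) = (-8 + 15)*(-9) + 23 = 7*(-9) + 23 = -63 + 23 = -40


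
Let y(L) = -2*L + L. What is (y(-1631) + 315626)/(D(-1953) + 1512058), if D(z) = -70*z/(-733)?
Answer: 232549381/1108201804 ≈ 0.20984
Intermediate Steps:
y(L) = -L
D(z) = 70*z/733 (D(z) = -70*z*(-1/733) = 70*z/733)
(y(-1631) + 315626)/(D(-1953) + 1512058) = (-1*(-1631) + 315626)/((70/733)*(-1953) + 1512058) = (1631 + 315626)/(-136710/733 + 1512058) = 317257/(1108201804/733) = 317257*(733/1108201804) = 232549381/1108201804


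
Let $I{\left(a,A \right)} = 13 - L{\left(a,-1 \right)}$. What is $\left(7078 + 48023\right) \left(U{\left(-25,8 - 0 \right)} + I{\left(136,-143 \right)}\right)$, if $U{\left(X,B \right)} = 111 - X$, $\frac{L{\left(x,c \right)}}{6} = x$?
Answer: $-36752367$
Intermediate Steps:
$L{\left(x,c \right)} = 6 x$
$I{\left(a,A \right)} = 13 - 6 a$
$\left(7078 + 48023\right) \left(U{\left(-25,8 - 0 \right)} + I{\left(136,-143 \right)}\right) = \left(7078 + 48023\right) \left(\left(111 - -25\right) + \left(13 - 816\right)\right) = 55101 \left(\left(111 + 25\right) + \left(13 - 816\right)\right) = 55101 \left(136 - 803\right) = 55101 \left(-667\right) = -36752367$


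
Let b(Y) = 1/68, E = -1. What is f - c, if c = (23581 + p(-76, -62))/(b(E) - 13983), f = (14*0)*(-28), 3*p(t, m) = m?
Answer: 4806308/2852529 ≈ 1.6849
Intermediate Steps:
b(Y) = 1/68
p(t, m) = m/3
f = 0 (f = 0*(-28) = 0)
c = -4806308/2852529 (c = (23581 + (1/3)*(-62))/(1/68 - 13983) = (23581 - 62/3)/(-950843/68) = (70681/3)*(-68/950843) = -4806308/2852529 ≈ -1.6849)
f - c = 0 - 1*(-4806308/2852529) = 0 + 4806308/2852529 = 4806308/2852529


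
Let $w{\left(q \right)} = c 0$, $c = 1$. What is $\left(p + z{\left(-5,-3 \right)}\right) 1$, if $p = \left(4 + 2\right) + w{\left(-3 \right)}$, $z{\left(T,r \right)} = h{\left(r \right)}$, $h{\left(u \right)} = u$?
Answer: $3$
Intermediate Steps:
$w{\left(q \right)} = 0$ ($w{\left(q \right)} = 1 \cdot 0 = 0$)
$z{\left(T,r \right)} = r$
$p = 6$ ($p = \left(4 + 2\right) + 0 = 6 + 0 = 6$)
$\left(p + z{\left(-5,-3 \right)}\right) 1 = \left(6 - 3\right) 1 = 3 \cdot 1 = 3$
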